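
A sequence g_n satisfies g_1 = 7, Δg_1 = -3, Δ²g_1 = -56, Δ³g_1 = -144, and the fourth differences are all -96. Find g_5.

Build the table forward from the leading diagonal:
D4: -96  -96  -96  -96  -96
D3: -144  -240  -336  -432  -528
D2: -56  -200  -440  -776  -1208
D1: -3  -59  -259  -699  -1475
g: 7  4  -55  -314  -1013

-1013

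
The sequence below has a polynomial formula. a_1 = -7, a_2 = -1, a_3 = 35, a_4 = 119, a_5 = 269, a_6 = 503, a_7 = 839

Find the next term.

6  36  84  150  234  336
30  48  66  84  102
18  18  18  18
The third differences are constant (18).
102 + 18 = 120;  336 + 120 = 456;  839 + 456 = 1295

1295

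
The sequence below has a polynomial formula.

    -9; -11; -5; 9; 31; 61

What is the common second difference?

8

Δ: -2, 6, 14, 22, 30
Δ²: 8, 8, 8, 8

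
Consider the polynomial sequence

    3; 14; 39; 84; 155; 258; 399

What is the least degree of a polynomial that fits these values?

3

First differences: 11, 25, 45, 71, 103, 141
Second differences: 14, 20, 26, 32, 38
Third differences: 6, 6, 6, 6
The third differences are constant, so the polynomial has degree 3.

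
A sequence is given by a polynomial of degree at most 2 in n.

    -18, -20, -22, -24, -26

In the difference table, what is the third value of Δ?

D1: -2, -2, -2, -2

-2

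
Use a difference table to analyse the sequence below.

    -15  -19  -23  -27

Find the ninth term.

D1: -4, -4, -4
Constant first difference = -4, so extend:
-27 − 4 = -31
-31 − 4 = -35
-35 − 4 = -39
-39 − 4 = -43
-43 − 4 = -47

-47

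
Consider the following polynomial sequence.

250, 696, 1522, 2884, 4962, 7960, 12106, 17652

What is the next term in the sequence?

24874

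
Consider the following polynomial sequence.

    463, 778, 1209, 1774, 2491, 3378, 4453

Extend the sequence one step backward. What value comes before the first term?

246

First differences: 315  431  565  717  887  1075
Second differences: 116  134  152  170  188
Third differences: 18  18  18  18
The third differences are constant at 18.
Work back: 116 − 18 = 98;  315 − 98 = 217;  463 − 217 = 246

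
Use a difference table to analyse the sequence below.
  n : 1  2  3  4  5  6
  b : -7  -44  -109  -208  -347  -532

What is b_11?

-2357

Δ: -37 , -65 , -99 , -139 , -185
Δ²: -28 , -34 , -40 , -46
Δ³: -6 , -6 , -6
Third differences constant at -6.
-46 − 6 = -52;  -185 − 52 = -237;  -532 − 237 = -769
-52 − 6 = -58;  -237 − 58 = -295;  -769 − 295 = -1064
-58 − 6 = -64;  -295 − 64 = -359;  -1064 − 359 = -1423
-64 − 6 = -70;  -359 − 70 = -429;  -1423 − 429 = -1852
-70 − 6 = -76;  -429 − 76 = -505;  -1852 − 505 = -2357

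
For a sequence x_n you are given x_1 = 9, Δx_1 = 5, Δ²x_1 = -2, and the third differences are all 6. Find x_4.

Build the table forward from the leading diagonal:
D3: 6, 6, 6, 6
D2: -2, 4, 10, 16
D1: 5, 3, 7, 17
x: 9, 14, 17, 24

24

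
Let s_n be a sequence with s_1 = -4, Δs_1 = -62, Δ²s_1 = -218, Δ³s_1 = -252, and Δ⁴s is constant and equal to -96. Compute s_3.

-346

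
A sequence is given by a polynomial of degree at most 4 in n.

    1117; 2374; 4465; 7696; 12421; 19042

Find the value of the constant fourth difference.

First differences: 1257, 2091, 3231, 4725, 6621
Second differences: 834, 1140, 1494, 1896
Third differences: 306, 354, 402
Fourth differences: 48, 48

48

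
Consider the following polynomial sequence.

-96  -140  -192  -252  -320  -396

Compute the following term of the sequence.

-480

Δ: -44 , -52 , -60 , -68 , -76
Δ²: -8 , -8 , -8 , -8
Constant second difference = -8, so extend:
-76 − 8 = -84;  -396 − 84 = -480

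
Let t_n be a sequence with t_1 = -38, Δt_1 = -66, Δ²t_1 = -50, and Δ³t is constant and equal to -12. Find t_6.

-988

Build the table forward from the leading diagonal:
Third differences: -12  -12  -12  -12  -12  -12
Second differences: -50  -62  -74  -86  -98  -110
First differences: -66  -116  -178  -252  -338  -436
t: -38  -104  -220  -398  -650  -988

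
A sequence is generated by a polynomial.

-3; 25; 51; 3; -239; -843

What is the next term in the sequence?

D1: 28  26  -48  -242  -604
D2: -2  -74  -194  -362
D3: -72  -120  -168
D4: -48  -48
Fourth differences constant at -48.
-168 − 48 = -216;  -362 − 216 = -578;  -604 − 578 = -1182;  -843 − 1182 = -2025

-2025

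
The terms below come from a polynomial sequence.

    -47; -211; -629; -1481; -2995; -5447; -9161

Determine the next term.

-164 , -418 , -852 , -1514 , -2452 , -3714
-254 , -434 , -662 , -938 , -1262
-180 , -228 , -276 , -324
-48 , -48 , -48
The fourth differences are constant (-48).
-324 − 48 = -372;  -1262 − 372 = -1634;  -3714 − 1634 = -5348;  -9161 − 5348 = -14509

-14509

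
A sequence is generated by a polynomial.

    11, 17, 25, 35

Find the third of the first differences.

10

D1: 6, 8, 10
D2: 2, 2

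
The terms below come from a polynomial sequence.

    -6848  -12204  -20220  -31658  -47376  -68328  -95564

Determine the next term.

-130230

D1: -5356, -8016, -11438, -15718, -20952, -27236
D2: -2660, -3422, -4280, -5234, -6284
D3: -762, -858, -954, -1050
D4: -96, -96, -96
Constant fourth difference = -96, so extend:
-1050 − 96 = -1146;  -6284 − 1146 = -7430;  -27236 − 7430 = -34666;  -95564 − 34666 = -130230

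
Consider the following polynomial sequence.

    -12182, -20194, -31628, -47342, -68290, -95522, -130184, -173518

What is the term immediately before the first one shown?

-6830

D1: -8012, -11434, -15714, -20948, -27232, -34662, -43334
D2: -3422, -4280, -5234, -6284, -7430, -8672
D3: -858, -954, -1050, -1146, -1242
D4: -96, -96, -96, -96
The fourth differences are constant at -96.
Work back: -858 + 96 = -762;  -3422 + 762 = -2660;  -8012 + 2660 = -5352;  -12182 + 5352 = -6830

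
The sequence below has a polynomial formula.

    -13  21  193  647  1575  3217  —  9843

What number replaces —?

Using the first 6 terms:
Δ: 34, 172, 454, 928, 1642
Δ²: 138, 282, 474, 714
Δ³: 144, 192, 240
Δ⁴: 48, 48
Constant fourth difference = 48.
Extend forward: 240 + 48 = 288;  714 + 288 = 1002;  1642 + 1002 = 2644;  3217 + 2644 = 5861

5861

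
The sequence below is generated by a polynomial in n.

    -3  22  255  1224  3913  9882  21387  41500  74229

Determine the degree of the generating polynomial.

5

25, 233, 969, 2689, 5969, 11505, 20113, 32729
208, 736, 1720, 3280, 5536, 8608, 12616
528, 984, 1560, 2256, 3072, 4008
456, 576, 696, 816, 936
120, 120, 120, 120
The fifth differences are constant, so the polynomial has degree 5.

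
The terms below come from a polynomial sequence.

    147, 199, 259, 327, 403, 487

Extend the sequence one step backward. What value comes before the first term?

103

First differences: 52, 60, 68, 76, 84
Second differences: 8, 8, 8, 8
The second differences are constant at 8.
Work back: 52 − 8 = 44;  147 − 44 = 103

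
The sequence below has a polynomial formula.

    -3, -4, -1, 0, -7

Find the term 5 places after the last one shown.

-372

Δ: -1, 3, 1, -7
Δ²: 4, -2, -8
Δ³: -6, -6
Third differences constant at -6.
-8 − 6 = -14;  -7 − 14 = -21;  -7 − 21 = -28
-14 − 6 = -20;  -21 − 20 = -41;  -28 − 41 = -69
-20 − 6 = -26;  -41 − 26 = -67;  -69 − 67 = -136
-26 − 6 = -32;  -67 − 32 = -99;  -136 − 99 = -235
-32 − 6 = -38;  -99 − 38 = -137;  -235 − 137 = -372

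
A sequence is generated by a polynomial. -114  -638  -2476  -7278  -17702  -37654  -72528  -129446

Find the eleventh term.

Δ: -524  -1838  -4802  -10424  -19952  -34874  -56918
Δ²: -1314  -2964  -5622  -9528  -14922  -22044
Δ³: -1650  -2658  -3906  -5394  -7122
Δ⁴: -1008  -1248  -1488  -1728
Δ⁵: -240  -240  -240
The fifth differences are constant (-240).
-1728 − 240 = -1968;  -7122 − 1968 = -9090;  -22044 − 9090 = -31134;  -56918 − 31134 = -88052;  -129446 − 88052 = -217498
-1968 − 240 = -2208;  -9090 − 2208 = -11298;  -31134 − 11298 = -42432;  -88052 − 42432 = -130484;  -217498 − 130484 = -347982
-2208 − 240 = -2448;  -11298 − 2448 = -13746;  -42432 − 13746 = -56178;  -130484 − 56178 = -186662;  -347982 − 186662 = -534644

-534644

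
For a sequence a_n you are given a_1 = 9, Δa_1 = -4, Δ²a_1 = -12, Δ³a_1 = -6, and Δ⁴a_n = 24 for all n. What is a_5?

Build the table forward from the leading diagonal:
D4: 24  24  24  24  24
D3: -6  18  42  66  90
D2: -12  -18  0  42  108
D1: -4  -16  -34  -34  8
a: 9  5  -11  -45  -79

-79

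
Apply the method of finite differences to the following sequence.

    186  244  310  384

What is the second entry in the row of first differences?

First differences: 58, 66, 74
Second differences: 8, 8

66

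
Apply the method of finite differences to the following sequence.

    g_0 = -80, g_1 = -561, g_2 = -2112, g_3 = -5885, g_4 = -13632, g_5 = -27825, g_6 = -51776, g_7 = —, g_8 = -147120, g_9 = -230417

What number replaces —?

Using the first 7 terms:
Δ: -481, -1551, -3773, -7747, -14193, -23951
Δ²: -1070, -2222, -3974, -6446, -9758
Δ³: -1152, -1752, -2472, -3312
Δ⁴: -600, -720, -840
Δ⁵: -120, -120
Constant fifth difference = -120.
Extend forward: -840 − 120 = -960;  -3312 − 960 = -4272;  -9758 − 4272 = -14030;  -23951 − 14030 = -37981;  -51776 − 37981 = -89757

-89757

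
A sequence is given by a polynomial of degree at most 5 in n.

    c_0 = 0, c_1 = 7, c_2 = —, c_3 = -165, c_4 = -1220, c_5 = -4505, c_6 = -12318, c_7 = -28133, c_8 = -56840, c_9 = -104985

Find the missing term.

Using the last 7 terms:
-1055  -3285  -7813  -15815  -28707  -48145
-2230  -4528  -8002  -12892  -19438
-2298  -3474  -4890  -6546
-1176  -1416  -1656
-240  -240
Constant fifth difference = -240.
Extend backward: -1176 + 240 = -936;  -2298 + 936 = -1362;  -2230 + 1362 = -868;  -1055 + 868 = -187;  -165 + 187 = 22

22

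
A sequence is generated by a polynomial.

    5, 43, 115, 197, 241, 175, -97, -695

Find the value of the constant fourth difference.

-24

First differences: 38, 72, 82, 44, -66, -272, -598
Second differences: 34, 10, -38, -110, -206, -326
Third differences: -24, -48, -72, -96, -120
Fourth differences: -24, -24, -24, -24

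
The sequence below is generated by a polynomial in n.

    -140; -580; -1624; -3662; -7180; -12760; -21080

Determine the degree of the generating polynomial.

4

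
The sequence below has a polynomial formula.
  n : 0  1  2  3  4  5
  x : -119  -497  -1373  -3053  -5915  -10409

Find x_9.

-56225

First differences: -378, -876, -1680, -2862, -4494
Second differences: -498, -804, -1182, -1632
Third differences: -306, -378, -450
Fourth differences: -72, -72
The fourth differences are constant (-72).
-450 − 72 = -522;  -1632 − 522 = -2154;  -4494 − 2154 = -6648;  -10409 − 6648 = -17057
-522 − 72 = -594;  -2154 − 594 = -2748;  -6648 − 2748 = -9396;  -17057 − 9396 = -26453
-594 − 72 = -666;  -2748 − 666 = -3414;  -9396 − 3414 = -12810;  -26453 − 12810 = -39263
-666 − 72 = -738;  -3414 − 738 = -4152;  -12810 − 4152 = -16962;  -39263 − 16962 = -56225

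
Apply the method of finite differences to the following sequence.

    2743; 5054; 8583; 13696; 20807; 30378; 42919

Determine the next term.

First differences: 2311, 3529, 5113, 7111, 9571, 12541
Second differences: 1218, 1584, 1998, 2460, 2970
Third differences: 366, 414, 462, 510
Fourth differences: 48, 48, 48
Fourth differences constant at 48.
510 + 48 = 558;  2970 + 558 = 3528;  12541 + 3528 = 16069;  42919 + 16069 = 58988

58988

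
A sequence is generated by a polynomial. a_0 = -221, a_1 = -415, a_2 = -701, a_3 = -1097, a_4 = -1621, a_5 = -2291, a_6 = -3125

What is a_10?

Δ: -194, -286, -396, -524, -670, -834
Δ²: -92, -110, -128, -146, -164
Δ³: -18, -18, -18, -18
The third differences are constant (-18).
-164 − 18 = -182;  -834 − 182 = -1016;  -3125 − 1016 = -4141
-182 − 18 = -200;  -1016 − 200 = -1216;  -4141 − 1216 = -5357
-200 − 18 = -218;  -1216 − 218 = -1434;  -5357 − 1434 = -6791
-218 − 18 = -236;  -1434 − 236 = -1670;  -6791 − 1670 = -8461

-8461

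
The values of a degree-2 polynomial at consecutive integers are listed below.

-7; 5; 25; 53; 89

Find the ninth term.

D1: 12, 20, 28, 36
D2: 8, 8, 8
Constant second difference = 8, so extend:
36 + 8 = 44;  89 + 44 = 133
44 + 8 = 52;  133 + 52 = 185
52 + 8 = 60;  185 + 60 = 245
60 + 8 = 68;  245 + 68 = 313

313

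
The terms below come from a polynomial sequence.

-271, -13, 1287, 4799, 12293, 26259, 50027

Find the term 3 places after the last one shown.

Δ: 258  1300  3512  7494  13966  23768
Δ²: 1042  2212  3982  6472  9802
Δ³: 1170  1770  2490  3330
Δ⁴: 600  720  840
Δ⁵: 120  120
The fifth differences are constant (120).
840 + 120 = 960;  3330 + 960 = 4290;  9802 + 4290 = 14092;  23768 + 14092 = 37860;  50027 + 37860 = 87887
960 + 120 = 1080;  4290 + 1080 = 5370;  14092 + 5370 = 19462;  37860 + 19462 = 57322;  87887 + 57322 = 145209
1080 + 120 = 1200;  5370 + 1200 = 6570;  19462 + 6570 = 26032;  57322 + 26032 = 83354;  145209 + 83354 = 228563

228563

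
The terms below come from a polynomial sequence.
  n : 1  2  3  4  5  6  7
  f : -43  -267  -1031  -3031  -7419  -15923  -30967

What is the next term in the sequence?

-224, -764, -2000, -4388, -8504, -15044
-540, -1236, -2388, -4116, -6540
-696, -1152, -1728, -2424
-456, -576, -696
-120, -120
The fifth differences are constant (-120).
-696 − 120 = -816;  -2424 − 816 = -3240;  -6540 − 3240 = -9780;  -15044 − 9780 = -24824;  -30967 − 24824 = -55791

-55791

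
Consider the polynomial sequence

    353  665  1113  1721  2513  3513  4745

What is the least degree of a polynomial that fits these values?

312, 448, 608, 792, 1000, 1232
136, 160, 184, 208, 232
24, 24, 24, 24
The third differences are constant, so the polynomial has degree 3.

3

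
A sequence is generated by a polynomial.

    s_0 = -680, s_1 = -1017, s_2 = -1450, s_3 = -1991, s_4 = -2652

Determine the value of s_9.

-8177

Δ: -337, -433, -541, -661
Δ²: -96, -108, -120
Δ³: -12, -12
Constant third difference = -12, so extend:
-120 − 12 = -132;  -661 − 132 = -793;  -2652 − 793 = -3445
-132 − 12 = -144;  -793 − 144 = -937;  -3445 − 937 = -4382
-144 − 12 = -156;  -937 − 156 = -1093;  -4382 − 1093 = -5475
-156 − 12 = -168;  -1093 − 168 = -1261;  -5475 − 1261 = -6736
-168 − 12 = -180;  -1261 − 180 = -1441;  -6736 − 1441 = -8177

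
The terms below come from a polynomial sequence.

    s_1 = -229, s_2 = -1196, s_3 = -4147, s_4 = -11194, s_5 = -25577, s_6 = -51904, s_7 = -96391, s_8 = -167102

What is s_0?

Δ: -967, -2951, -7047, -14383, -26327, -44487, -70711
Δ²: -1984, -4096, -7336, -11944, -18160, -26224
Δ³: -2112, -3240, -4608, -6216, -8064
Δ⁴: -1128, -1368, -1608, -1848
Δ⁵: -240, -240, -240
The fifth differences are constant at -240.
Work back: -1128 + 240 = -888;  -2112 + 888 = -1224;  -1984 + 1224 = -760;  -967 + 760 = -207;  -229 + 207 = -22

-22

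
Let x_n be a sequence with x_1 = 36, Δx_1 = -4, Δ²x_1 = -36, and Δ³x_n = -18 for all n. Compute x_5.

-268

Build the table forward from the leading diagonal:
Δ³: -18  -18  -18  -18  -18
Δ²: -36  -54  -72  -90  -108
Δ: -4  -40  -94  -166  -256
x: 36  32  -8  -102  -268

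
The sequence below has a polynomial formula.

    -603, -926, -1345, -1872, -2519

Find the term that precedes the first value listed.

-364

First differences: -323  -419  -527  -647
Second differences: -96  -108  -120
Third differences: -12  -12
The third differences are constant at -12.
Work back: -96 + 12 = -84;  -323 + 84 = -239;  -603 + 239 = -364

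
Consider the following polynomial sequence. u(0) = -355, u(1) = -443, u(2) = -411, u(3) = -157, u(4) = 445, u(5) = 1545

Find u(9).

14765

D1: -88  32  254  602  1100
D2: 120  222  348  498
D3: 102  126  150
D4: 24  24
Fourth differences constant at 24.
150 + 24 = 174;  498 + 174 = 672;  1100 + 672 = 1772;  1545 + 1772 = 3317
174 + 24 = 198;  672 + 198 = 870;  1772 + 870 = 2642;  3317 + 2642 = 5959
198 + 24 = 222;  870 + 222 = 1092;  2642 + 1092 = 3734;  5959 + 3734 = 9693
222 + 24 = 246;  1092 + 246 = 1338;  3734 + 1338 = 5072;  9693 + 5072 = 14765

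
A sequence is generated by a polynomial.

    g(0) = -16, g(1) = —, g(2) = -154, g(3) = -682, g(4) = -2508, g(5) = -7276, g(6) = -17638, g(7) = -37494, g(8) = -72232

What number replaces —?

Using the last 7 terms:
First differences: -528  -1826  -4768  -10362  -19856  -34738
Second differences: -1298  -2942  -5594  -9494  -14882
Third differences: -1644  -2652  -3900  -5388
Fourth differences: -1008  -1248  -1488
Fifth differences: -240  -240
Constant fifth difference = -240.
Extend backward: -1008 + 240 = -768;  -1644 + 768 = -876;  -1298 + 876 = -422;  -528 + 422 = -106;  -154 + 106 = -48

-48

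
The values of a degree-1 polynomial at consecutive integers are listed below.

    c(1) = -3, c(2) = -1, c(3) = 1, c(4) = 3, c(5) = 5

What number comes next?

D1: 2 , 2 , 2 , 2
First differences constant at 2.
5 + 2 = 7

7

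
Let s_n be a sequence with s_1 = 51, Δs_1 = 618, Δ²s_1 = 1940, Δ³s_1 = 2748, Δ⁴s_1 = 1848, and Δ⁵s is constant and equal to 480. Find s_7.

Build the table forward from the leading diagonal:
Fifth differences: 480, 480, 480, 480, 480, 480, 480
Fourth differences: 1848, 2328, 2808, 3288, 3768, 4248, 4728
Third differences: 2748, 4596, 6924, 9732, 13020, 16788, 21036
Second differences: 1940, 4688, 9284, 16208, 25940, 38960, 55748
First differences: 618, 2558, 7246, 16530, 32738, 58678, 97638
s: 51, 669, 3227, 10473, 27003, 59741, 118419

118419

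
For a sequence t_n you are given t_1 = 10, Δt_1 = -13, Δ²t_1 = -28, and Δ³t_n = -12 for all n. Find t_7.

-728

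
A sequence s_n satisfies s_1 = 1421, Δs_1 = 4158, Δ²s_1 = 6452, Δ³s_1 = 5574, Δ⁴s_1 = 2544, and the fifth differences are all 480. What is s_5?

Build the table forward from the leading diagonal:
Fifth differences: 480  480  480  480  480
Fourth differences: 2544  3024  3504  3984  4464
Third differences: 5574  8118  11142  14646  18630
Second differences: 6452  12026  20144  31286  45932
First differences: 4158  10610  22636  42780  74066
s: 1421  5579  16189  38825  81605

81605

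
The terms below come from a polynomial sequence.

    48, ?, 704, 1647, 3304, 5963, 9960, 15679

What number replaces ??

235

Using the last 6 terms:
First differences: 943  1657  2659  3997  5719
Second differences: 714  1002  1338  1722
Third differences: 288  336  384
Fourth differences: 48  48
Constant fourth difference = 48.
Extend backward: 288 − 48 = 240;  714 − 240 = 474;  943 − 474 = 469;  704 − 469 = 235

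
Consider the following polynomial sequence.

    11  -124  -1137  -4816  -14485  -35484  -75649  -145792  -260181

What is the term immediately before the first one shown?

0

D1: -135, -1013, -3679, -9669, -20999, -40165, -70143, -114389
D2: -878, -2666, -5990, -11330, -19166, -29978, -44246
D3: -1788, -3324, -5340, -7836, -10812, -14268
D4: -1536, -2016, -2496, -2976, -3456
D5: -480, -480, -480, -480
The fifth differences are constant at -480.
Work back: -1536 + 480 = -1056;  -1788 + 1056 = -732;  -878 + 732 = -146;  -135 + 146 = 11;  11 − 11 = 0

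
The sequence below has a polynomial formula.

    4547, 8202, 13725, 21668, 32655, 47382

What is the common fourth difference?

72

D1: 3655, 5523, 7943, 10987, 14727
D2: 1868, 2420, 3044, 3740
D3: 552, 624, 696
D4: 72, 72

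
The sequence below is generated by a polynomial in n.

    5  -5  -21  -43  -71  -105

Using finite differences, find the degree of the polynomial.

Δ: -10, -16, -22, -28, -34
Δ²: -6, -6, -6, -6
The second differences are constant, so the polynomial has degree 2.

2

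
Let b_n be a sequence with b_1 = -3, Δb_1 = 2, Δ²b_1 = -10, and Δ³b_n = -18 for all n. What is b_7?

Build the table forward from the leading diagonal:
Third differences: -18  -18  -18  -18  -18  -18  -18
Second differences: -10  -28  -46  -64  -82  -100  -118
First differences: 2  -8  -36  -82  -146  -228  -328
b: -3  -1  -9  -45  -127  -273  -501

-501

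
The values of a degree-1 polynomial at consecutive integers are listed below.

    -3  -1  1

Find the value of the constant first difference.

Δ: 2, 2

2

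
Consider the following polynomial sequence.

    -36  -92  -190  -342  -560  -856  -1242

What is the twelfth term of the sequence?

-4942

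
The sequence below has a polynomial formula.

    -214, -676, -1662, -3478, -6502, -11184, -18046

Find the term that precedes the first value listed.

-42

-462, -986, -1816, -3024, -4682, -6862
-524, -830, -1208, -1658, -2180
-306, -378, -450, -522
-72, -72, -72
The fourth differences are constant at -72.
Work back: -306 + 72 = -234;  -524 + 234 = -290;  -462 + 290 = -172;  -214 + 172 = -42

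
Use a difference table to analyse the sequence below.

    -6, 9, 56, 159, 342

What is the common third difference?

24

First differences: 15, 47, 103, 183
Second differences: 32, 56, 80
Third differences: 24, 24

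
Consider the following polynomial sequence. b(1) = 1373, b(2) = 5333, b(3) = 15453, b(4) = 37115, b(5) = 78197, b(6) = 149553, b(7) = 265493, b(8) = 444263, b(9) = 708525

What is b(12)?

D1: 3960, 10120, 21662, 41082, 71356, 115940, 178770, 264262
D2: 6160, 11542, 19420, 30274, 44584, 62830, 85492
D3: 5382, 7878, 10854, 14310, 18246, 22662
D4: 2496, 2976, 3456, 3936, 4416
D5: 480, 480, 480, 480
Fifth differences constant at 480.
4416 + 480 = 4896;  22662 + 4896 = 27558;  85492 + 27558 = 113050;  264262 + 113050 = 377312;  708525 + 377312 = 1085837
4896 + 480 = 5376;  27558 + 5376 = 32934;  113050 + 32934 = 145984;  377312 + 145984 = 523296;  1085837 + 523296 = 1609133
5376 + 480 = 5856;  32934 + 5856 = 38790;  145984 + 38790 = 184774;  523296 + 184774 = 708070;  1609133 + 708070 = 2317203

2317203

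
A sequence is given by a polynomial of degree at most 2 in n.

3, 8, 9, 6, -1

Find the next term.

Δ: 5, 1, -3, -7
Δ²: -4, -4, -4
Second differences constant at -4.
-7 − 4 = -11;  -1 − 11 = -12

-12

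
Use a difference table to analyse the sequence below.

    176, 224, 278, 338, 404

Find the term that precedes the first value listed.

134

Δ: 48, 54, 60, 66
Δ²: 6, 6, 6
The second differences are constant at 6.
Work back: 48 − 6 = 42;  176 − 42 = 134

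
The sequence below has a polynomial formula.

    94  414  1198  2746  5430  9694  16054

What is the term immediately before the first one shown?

D1: 320  784  1548  2684  4264  6360
D2: 464  764  1136  1580  2096
D3: 300  372  444  516
D4: 72  72  72
The fourth differences are constant at 72.
Work back: 300 − 72 = 228;  464 − 228 = 236;  320 − 236 = 84;  94 − 84 = 10

10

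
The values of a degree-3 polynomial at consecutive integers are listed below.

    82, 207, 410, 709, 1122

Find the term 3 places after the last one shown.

Δ: 125 , 203 , 299 , 413
Δ²: 78 , 96 , 114
Δ³: 18 , 18
Constant third difference = 18, so extend:
114 + 18 = 132;  413 + 132 = 545;  1122 + 545 = 1667
132 + 18 = 150;  545 + 150 = 695;  1667 + 695 = 2362
150 + 18 = 168;  695 + 168 = 863;  2362 + 863 = 3225

3225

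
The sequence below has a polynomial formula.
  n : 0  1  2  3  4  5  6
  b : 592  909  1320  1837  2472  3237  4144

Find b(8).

Δ: 317 , 411 , 517 , 635 , 765 , 907
Δ²: 94 , 106 , 118 , 130 , 142
Δ³: 12 , 12 , 12 , 12
The third differences are constant (12).
142 + 12 = 154;  907 + 154 = 1061;  4144 + 1061 = 5205
154 + 12 = 166;  1061 + 166 = 1227;  5205 + 1227 = 6432

6432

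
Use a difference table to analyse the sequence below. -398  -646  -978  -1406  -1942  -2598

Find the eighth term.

-4318

Δ: -248, -332, -428, -536, -656
Δ²: -84, -96, -108, -120
Δ³: -12, -12, -12
Constant third difference = -12, so extend:
-120 − 12 = -132;  -656 − 132 = -788;  -2598 − 788 = -3386
-132 − 12 = -144;  -788 − 144 = -932;  -3386 − 932 = -4318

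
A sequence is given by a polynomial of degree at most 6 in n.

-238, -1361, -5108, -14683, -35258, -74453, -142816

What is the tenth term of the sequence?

-682393

Δ: -1123  -3747  -9575  -20575  -39195  -68363
Δ²: -2624  -5828  -11000  -18620  -29168
Δ³: -3204  -5172  -7620  -10548
Δ⁴: -1968  -2448  -2928
Δ⁵: -480  -480
Fifth differences constant at -480.
-2928 − 480 = -3408;  -10548 − 3408 = -13956;  -29168 − 13956 = -43124;  -68363 − 43124 = -111487;  -142816 − 111487 = -254303
-3408 − 480 = -3888;  -13956 − 3888 = -17844;  -43124 − 17844 = -60968;  -111487 − 60968 = -172455;  -254303 − 172455 = -426758
-3888 − 480 = -4368;  -17844 − 4368 = -22212;  -60968 − 22212 = -83180;  -172455 − 83180 = -255635;  -426758 − 255635 = -682393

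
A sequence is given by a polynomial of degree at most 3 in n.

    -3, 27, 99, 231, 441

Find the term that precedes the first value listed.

Δ: 30  72  132  210
Δ²: 42  60  78
Δ³: 18  18
The third differences are constant at 18.
Work back: 42 − 18 = 24;  30 − 24 = 6;  -3 − 6 = -9

-9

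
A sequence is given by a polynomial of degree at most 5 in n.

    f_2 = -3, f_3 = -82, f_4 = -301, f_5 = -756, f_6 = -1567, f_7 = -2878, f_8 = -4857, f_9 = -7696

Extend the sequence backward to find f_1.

8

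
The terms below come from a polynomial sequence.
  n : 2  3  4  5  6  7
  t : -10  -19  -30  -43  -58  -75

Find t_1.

-3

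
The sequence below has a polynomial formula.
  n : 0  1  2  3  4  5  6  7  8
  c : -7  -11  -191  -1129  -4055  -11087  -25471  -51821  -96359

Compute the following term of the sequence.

-4, -180, -938, -2926, -7032, -14384, -26350, -44538
-176, -758, -1988, -4106, -7352, -11966, -18188
-582, -1230, -2118, -3246, -4614, -6222
-648, -888, -1128, -1368, -1608
-240, -240, -240, -240
Constant fifth difference = -240, so extend:
-1608 − 240 = -1848;  -6222 − 1848 = -8070;  -18188 − 8070 = -26258;  -44538 − 26258 = -70796;  -96359 − 70796 = -167155

-167155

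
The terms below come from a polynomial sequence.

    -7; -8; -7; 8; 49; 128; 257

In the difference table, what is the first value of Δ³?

First differences: -1, 1, 15, 41, 79, 129
Second differences: 2, 14, 26, 38, 50
Third differences: 12, 12, 12, 12

12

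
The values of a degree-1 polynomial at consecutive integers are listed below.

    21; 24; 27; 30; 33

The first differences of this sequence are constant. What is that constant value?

3

D1: 3, 3, 3, 3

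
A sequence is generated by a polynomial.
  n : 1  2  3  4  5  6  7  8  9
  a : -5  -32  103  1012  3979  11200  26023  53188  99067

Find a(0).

4

First differences: -27, 135, 909, 2967, 7221, 14823, 27165, 45879
Second differences: 162, 774, 2058, 4254, 7602, 12342, 18714
Third differences: 612, 1284, 2196, 3348, 4740, 6372
Fourth differences: 672, 912, 1152, 1392, 1632
Fifth differences: 240, 240, 240, 240
The fifth differences are constant at 240.
Work back: 672 − 240 = 432;  612 − 432 = 180;  162 − 180 = -18;  -27 + 18 = -9;  -5 + 9 = 4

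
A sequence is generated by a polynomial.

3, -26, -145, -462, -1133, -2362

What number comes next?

-4401

D1: -29  -119  -317  -671  -1229
D2: -90  -198  -354  -558
D3: -108  -156  -204
D4: -48  -48
The fourth differences are constant (-48).
-204 − 48 = -252;  -558 − 252 = -810;  -1229 − 810 = -2039;  -2362 − 2039 = -4401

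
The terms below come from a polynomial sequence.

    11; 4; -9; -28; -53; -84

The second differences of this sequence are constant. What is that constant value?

-6

Δ: -7, -13, -19, -25, -31
Δ²: -6, -6, -6, -6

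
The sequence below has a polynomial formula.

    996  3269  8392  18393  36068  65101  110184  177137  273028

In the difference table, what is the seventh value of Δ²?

Δ: 2273, 5123, 10001, 17675, 29033, 45083, 66953, 95891
Δ²: 2850, 4878, 7674, 11358, 16050, 21870, 28938
Δ³: 2028, 2796, 3684, 4692, 5820, 7068
Δ⁴: 768, 888, 1008, 1128, 1248
Δ⁵: 120, 120, 120, 120

28938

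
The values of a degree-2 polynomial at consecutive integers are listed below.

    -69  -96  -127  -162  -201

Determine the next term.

Δ: -27, -31, -35, -39
Δ²: -4, -4, -4
Constant second difference = -4, so extend:
-39 − 4 = -43;  -201 − 43 = -244

-244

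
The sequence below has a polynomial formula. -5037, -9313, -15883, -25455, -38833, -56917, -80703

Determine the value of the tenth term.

-197673

Δ: -4276  -6570  -9572  -13378  -18084  -23786
Δ²: -2294  -3002  -3806  -4706  -5702
Δ³: -708  -804  -900  -996
Δ⁴: -96  -96  -96
The fourth differences are constant (-96).
-996 − 96 = -1092;  -5702 − 1092 = -6794;  -23786 − 6794 = -30580;  -80703 − 30580 = -111283
-1092 − 96 = -1188;  -6794 − 1188 = -7982;  -30580 − 7982 = -38562;  -111283 − 38562 = -149845
-1188 − 96 = -1284;  -7982 − 1284 = -9266;  -38562 − 9266 = -47828;  -149845 − 47828 = -197673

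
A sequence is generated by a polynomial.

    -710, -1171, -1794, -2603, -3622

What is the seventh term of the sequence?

-6386

-461 , -623 , -809 , -1019
-162 , -186 , -210
-24 , -24
Third differences constant at -24.
-210 − 24 = -234;  -1019 − 234 = -1253;  -3622 − 1253 = -4875
-234 − 24 = -258;  -1253 − 258 = -1511;  -4875 − 1511 = -6386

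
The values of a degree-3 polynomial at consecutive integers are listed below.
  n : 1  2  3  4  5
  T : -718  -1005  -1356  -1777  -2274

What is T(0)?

-489

First differences: -287, -351, -421, -497
Second differences: -64, -70, -76
Third differences: -6, -6
The third differences are constant at -6.
Work back: -64 + 6 = -58;  -287 + 58 = -229;  -718 + 229 = -489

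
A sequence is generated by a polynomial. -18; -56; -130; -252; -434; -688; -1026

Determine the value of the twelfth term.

-38, -74, -122, -182, -254, -338
-36, -48, -60, -72, -84
-12, -12, -12, -12
The third differences are constant (-12).
-84 − 12 = -96;  -338 − 96 = -434;  -1026 − 434 = -1460
-96 − 12 = -108;  -434 − 108 = -542;  -1460 − 542 = -2002
-108 − 12 = -120;  -542 − 120 = -662;  -2002 − 662 = -2664
-120 − 12 = -132;  -662 − 132 = -794;  -2664 − 794 = -3458
-132 − 12 = -144;  -794 − 144 = -938;  -3458 − 938 = -4396

-4396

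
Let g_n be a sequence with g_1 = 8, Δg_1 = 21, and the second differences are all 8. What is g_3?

58

Build the table forward from the leading diagonal:
Second differences: 8  8  8
First differences: 21  29  37
g: 8  29  58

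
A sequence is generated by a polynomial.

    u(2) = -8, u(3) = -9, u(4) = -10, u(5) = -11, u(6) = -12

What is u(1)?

D1: -1, -1, -1, -1
The first differences are constant at -1.
Work back: -8 + 1 = -7

-7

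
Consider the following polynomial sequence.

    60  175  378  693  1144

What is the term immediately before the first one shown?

9

Δ: 115, 203, 315, 451
Δ²: 88, 112, 136
Δ³: 24, 24
The third differences are constant at 24.
Work back: 88 − 24 = 64;  115 − 64 = 51;  60 − 51 = 9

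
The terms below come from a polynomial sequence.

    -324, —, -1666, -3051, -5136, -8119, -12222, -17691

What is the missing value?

-807

Using the last 6 terms:
D1: -1385  -2085  -2983  -4103  -5469
D2: -700  -898  -1120  -1366
D3: -198  -222  -246
D4: -24  -24
Constant fourth difference = -24.
Extend backward: -198 + 24 = -174;  -700 + 174 = -526;  -1385 + 526 = -859;  -1666 + 859 = -807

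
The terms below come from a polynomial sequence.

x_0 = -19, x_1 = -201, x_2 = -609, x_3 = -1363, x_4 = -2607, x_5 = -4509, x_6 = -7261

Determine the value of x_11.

D1: -182, -408, -754, -1244, -1902, -2752
D2: -226, -346, -490, -658, -850
D3: -120, -144, -168, -192
D4: -24, -24, -24
Fourth differences constant at -24.
-192 − 24 = -216;  -850 − 216 = -1066;  -2752 − 1066 = -3818;  -7261 − 3818 = -11079
-216 − 24 = -240;  -1066 − 240 = -1306;  -3818 − 1306 = -5124;  -11079 − 5124 = -16203
-240 − 24 = -264;  -1306 − 264 = -1570;  -5124 − 1570 = -6694;  -16203 − 6694 = -22897
-264 − 24 = -288;  -1570 − 288 = -1858;  -6694 − 1858 = -8552;  -22897 − 8552 = -31449
-288 − 24 = -312;  -1858 − 312 = -2170;  -8552 − 2170 = -10722;  -31449 − 10722 = -42171

-42171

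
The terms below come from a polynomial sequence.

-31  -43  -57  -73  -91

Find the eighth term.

-157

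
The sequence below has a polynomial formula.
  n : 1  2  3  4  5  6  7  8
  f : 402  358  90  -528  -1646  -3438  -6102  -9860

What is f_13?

-54510

D1: -44, -268, -618, -1118, -1792, -2664, -3758
D2: -224, -350, -500, -674, -872, -1094
D3: -126, -150, -174, -198, -222
D4: -24, -24, -24, -24
Constant fourth difference = -24, so extend:
-222 − 24 = -246;  -1094 − 246 = -1340;  -3758 − 1340 = -5098;  -9860 − 5098 = -14958
-246 − 24 = -270;  -1340 − 270 = -1610;  -5098 − 1610 = -6708;  -14958 − 6708 = -21666
-270 − 24 = -294;  -1610 − 294 = -1904;  -6708 − 1904 = -8612;  -21666 − 8612 = -30278
-294 − 24 = -318;  -1904 − 318 = -2222;  -8612 − 2222 = -10834;  -30278 − 10834 = -41112
-318 − 24 = -342;  -2222 − 342 = -2564;  -10834 − 2564 = -13398;  -41112 − 13398 = -54510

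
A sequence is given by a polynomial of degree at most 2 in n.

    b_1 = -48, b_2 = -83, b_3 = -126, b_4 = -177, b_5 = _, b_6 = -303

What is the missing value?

Using the first 4 terms:
D1: -35, -43, -51
D2: -8, -8
Constant second difference = -8.
Extend forward: -51 − 8 = -59;  -177 − 59 = -236

-236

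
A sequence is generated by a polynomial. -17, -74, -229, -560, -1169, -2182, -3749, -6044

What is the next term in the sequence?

-57  -155  -331  -609  -1013  -1567  -2295
-98  -176  -278  -404  -554  -728
-78  -102  -126  -150  -174
-24  -24  -24  -24
The fourth differences are constant (-24).
-174 − 24 = -198;  -728 − 198 = -926;  -2295 − 926 = -3221;  -6044 − 3221 = -9265

-9265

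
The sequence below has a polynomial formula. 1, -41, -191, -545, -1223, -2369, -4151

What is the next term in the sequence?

D1: -42, -150, -354, -678, -1146, -1782
D2: -108, -204, -324, -468, -636
D3: -96, -120, -144, -168
D4: -24, -24, -24
Fourth differences constant at -24.
-168 − 24 = -192;  -636 − 192 = -828;  -1782 − 828 = -2610;  -4151 − 2610 = -6761

-6761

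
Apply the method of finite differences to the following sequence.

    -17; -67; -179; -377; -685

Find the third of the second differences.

First differences: -50, -112, -198, -308
Second differences: -62, -86, -110
Third differences: -24, -24

-110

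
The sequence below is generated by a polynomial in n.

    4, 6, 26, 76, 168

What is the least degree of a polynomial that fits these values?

D1: 2, 20, 50, 92
D2: 18, 30, 42
D3: 12, 12
The third differences are constant, so the polynomial has degree 3.

3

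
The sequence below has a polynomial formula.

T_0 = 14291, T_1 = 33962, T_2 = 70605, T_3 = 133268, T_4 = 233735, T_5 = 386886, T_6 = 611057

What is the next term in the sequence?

19671 , 36643 , 62663 , 100467 , 153151 , 224171
16972 , 26020 , 37804 , 52684 , 71020
9048 , 11784 , 14880 , 18336
2736 , 3096 , 3456
360 , 360
The fifth differences are constant (360).
3456 + 360 = 3816;  18336 + 3816 = 22152;  71020 + 22152 = 93172;  224171 + 93172 = 317343;  611057 + 317343 = 928400

928400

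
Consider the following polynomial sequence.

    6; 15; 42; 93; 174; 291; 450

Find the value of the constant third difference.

Δ: 9, 27, 51, 81, 117, 159
Δ²: 18, 24, 30, 36, 42
Δ³: 6, 6, 6, 6

6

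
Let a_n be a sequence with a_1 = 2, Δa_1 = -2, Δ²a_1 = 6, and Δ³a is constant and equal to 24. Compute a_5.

126

Build the table forward from the leading diagonal:
Third differences: 24, 24, 24, 24, 24
Second differences: 6, 30, 54, 78, 102
First differences: -2, 4, 34, 88, 166
a: 2, 0, 4, 38, 126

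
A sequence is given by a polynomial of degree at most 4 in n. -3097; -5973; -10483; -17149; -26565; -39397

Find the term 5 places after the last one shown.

-183147

-2876 , -4510 , -6666 , -9416 , -12832
-1634 , -2156 , -2750 , -3416
-522 , -594 , -666
-72 , -72
Fourth differences constant at -72.
-666 − 72 = -738;  -3416 − 738 = -4154;  -12832 − 4154 = -16986;  -39397 − 16986 = -56383
-738 − 72 = -810;  -4154 − 810 = -4964;  -16986 − 4964 = -21950;  -56383 − 21950 = -78333
-810 − 72 = -882;  -4964 − 882 = -5846;  -21950 − 5846 = -27796;  -78333 − 27796 = -106129
-882 − 72 = -954;  -5846 − 954 = -6800;  -27796 − 6800 = -34596;  -106129 − 34596 = -140725
-954 − 72 = -1026;  -6800 − 1026 = -7826;  -34596 − 7826 = -42422;  -140725 − 42422 = -183147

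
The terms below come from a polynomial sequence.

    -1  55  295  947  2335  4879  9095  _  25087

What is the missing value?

15595

Using the first 7 terms:
First differences: 56, 240, 652, 1388, 2544, 4216
Second differences: 184, 412, 736, 1156, 1672
Third differences: 228, 324, 420, 516
Fourth differences: 96, 96, 96
Constant fourth difference = 96.
Extend forward: 516 + 96 = 612;  1672 + 612 = 2284;  4216 + 2284 = 6500;  9095 + 6500 = 15595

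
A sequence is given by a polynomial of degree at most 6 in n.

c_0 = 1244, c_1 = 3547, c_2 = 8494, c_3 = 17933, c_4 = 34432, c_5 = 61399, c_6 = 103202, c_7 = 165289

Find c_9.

378227

2303, 4947, 9439, 16499, 26967, 41803, 62087
2644, 4492, 7060, 10468, 14836, 20284
1848, 2568, 3408, 4368, 5448
720, 840, 960, 1080
120, 120, 120
Constant fifth difference = 120, so extend:
1080 + 120 = 1200;  5448 + 1200 = 6648;  20284 + 6648 = 26932;  62087 + 26932 = 89019;  165289 + 89019 = 254308
1200 + 120 = 1320;  6648 + 1320 = 7968;  26932 + 7968 = 34900;  89019 + 34900 = 123919;  254308 + 123919 = 378227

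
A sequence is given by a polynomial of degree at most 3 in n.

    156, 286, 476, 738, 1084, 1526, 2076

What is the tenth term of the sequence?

D1: 130 , 190 , 262 , 346 , 442 , 550
D2: 60 , 72 , 84 , 96 , 108
D3: 12 , 12 , 12 , 12
Third differences constant at 12.
108 + 12 = 120;  550 + 120 = 670;  2076 + 670 = 2746
120 + 12 = 132;  670 + 132 = 802;  2746 + 802 = 3548
132 + 12 = 144;  802 + 144 = 946;  3548 + 946 = 4494

4494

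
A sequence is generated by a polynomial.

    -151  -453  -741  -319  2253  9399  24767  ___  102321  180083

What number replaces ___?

53469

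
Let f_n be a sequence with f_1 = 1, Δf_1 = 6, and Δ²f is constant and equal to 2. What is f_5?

Build the table forward from the leading diagonal:
Δ²: 2  2  2  2  2
Δ: 6  8  10  12  14
f: 1  7  15  25  37

37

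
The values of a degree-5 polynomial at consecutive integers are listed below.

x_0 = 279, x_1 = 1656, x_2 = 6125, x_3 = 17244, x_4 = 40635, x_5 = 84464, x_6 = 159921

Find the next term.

281700

1377, 4469, 11119, 23391, 43829, 75457
3092, 6650, 12272, 20438, 31628
3558, 5622, 8166, 11190
2064, 2544, 3024
480, 480
Fifth differences constant at 480.
3024 + 480 = 3504;  11190 + 3504 = 14694;  31628 + 14694 = 46322;  75457 + 46322 = 121779;  159921 + 121779 = 281700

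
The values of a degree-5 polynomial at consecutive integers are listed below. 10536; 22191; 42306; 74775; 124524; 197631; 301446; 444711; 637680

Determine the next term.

11655  20115  32469  49749  73107  103815  143265  192969
8460  12354  17280  23358  30708  39450  49704
3894  4926  6078  7350  8742  10254
1032  1152  1272  1392  1512
120  120  120  120
Fifth differences constant at 120.
1512 + 120 = 1632;  10254 + 1632 = 11886;  49704 + 11886 = 61590;  192969 + 61590 = 254559;  637680 + 254559 = 892239

892239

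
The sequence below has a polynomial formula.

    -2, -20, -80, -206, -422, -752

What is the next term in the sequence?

Δ: -18, -60, -126, -216, -330
Δ²: -42, -66, -90, -114
Δ³: -24, -24, -24
Constant third difference = -24, so extend:
-114 − 24 = -138;  -330 − 138 = -468;  -752 − 468 = -1220

-1220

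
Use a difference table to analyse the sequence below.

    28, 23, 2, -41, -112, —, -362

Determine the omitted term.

-217

Using the first 5 terms:
D1: -5, -21, -43, -71
D2: -16, -22, -28
D3: -6, -6
Constant third difference = -6.
Extend forward: -28 − 6 = -34;  -71 − 34 = -105;  -112 − 105 = -217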